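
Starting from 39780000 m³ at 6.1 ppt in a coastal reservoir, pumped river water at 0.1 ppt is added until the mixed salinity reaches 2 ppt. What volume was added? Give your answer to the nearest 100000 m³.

Salt balance: 39,780,000×6.1 + V×0.1 = (39,780,000+V)×2
242,658,000 + 0.1V = 79,560,000 + 2V
163,098,000 = 1.9V
V = 85,841,052.63 m³

85800000 m³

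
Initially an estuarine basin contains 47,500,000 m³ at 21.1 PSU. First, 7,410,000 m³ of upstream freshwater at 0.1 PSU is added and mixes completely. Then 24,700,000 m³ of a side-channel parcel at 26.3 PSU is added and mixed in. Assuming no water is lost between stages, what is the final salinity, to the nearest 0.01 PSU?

Total salt / total volume:
Initial salt = 47,500,000×21.1 = 1,002,250,000
After stage 1: salt = 1,002,250,000 + 7,410,000×0.1 = 1,002,991,000; volume = 54,910,000 m³; S = 18.266 PSU
After stage 2: salt = 1,002,991,000 + 24,700,000×26.3 = 1,652,601,000; volume = 79,610,000 m³
S = 1,652,601,000 / 79,610,000 = 20.7587 PSU

20.76 PSU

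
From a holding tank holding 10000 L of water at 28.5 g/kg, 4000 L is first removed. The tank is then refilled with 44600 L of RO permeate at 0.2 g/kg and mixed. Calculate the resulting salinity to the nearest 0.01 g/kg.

3.56 g/kg

Remaining after removal: 6,000 L at 28.5 g/kg (salt = 171,000)
After addition: salt = 171,000 + 44,600×0.2 = 179,920; volume = 50,600 L
S = 179,920 / 50,600 = 3.5557 g/kg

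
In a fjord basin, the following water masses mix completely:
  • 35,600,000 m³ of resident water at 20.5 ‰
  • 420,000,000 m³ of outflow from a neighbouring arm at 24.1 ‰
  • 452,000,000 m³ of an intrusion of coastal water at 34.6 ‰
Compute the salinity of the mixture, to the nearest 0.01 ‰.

29.19 ‰

Total salt / total volume:
salt = 35,600,000×20.5 + 420,000,000×24.1 + 452,000,000×34.6 = 729,800,000 + 10,122,000,000 + 15,639,200,000 = 26,491,000,000
volume = 35,600,000 + 420,000,000 + 452,000,000 = 907,600,000 m³
S = 26,491,000,000 / 907,600,000 = 29.188 ‰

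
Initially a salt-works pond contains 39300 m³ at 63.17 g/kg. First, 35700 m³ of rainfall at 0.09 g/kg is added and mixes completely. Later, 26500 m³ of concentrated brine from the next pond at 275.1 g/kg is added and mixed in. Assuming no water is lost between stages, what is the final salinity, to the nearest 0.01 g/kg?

96.31 g/kg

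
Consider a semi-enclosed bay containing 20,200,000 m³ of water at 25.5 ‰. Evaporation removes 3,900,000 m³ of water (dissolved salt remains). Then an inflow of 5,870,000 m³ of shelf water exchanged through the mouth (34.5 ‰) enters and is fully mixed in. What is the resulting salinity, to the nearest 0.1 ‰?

After evaporation: salt = 20,200,000×25.5 = 515,100,000; volume = 20,200,000 − 3,900,000 = 16,300,000 m³
After mixing: salt = 515,100,000 + 5,870,000×34.5 = 717,615,000; volume = 16,300,000 + 5,870,000 = 22,170,000 m³
S = 717,615,000 / 22,170,000 = 32.3687 ‰

32.4 ‰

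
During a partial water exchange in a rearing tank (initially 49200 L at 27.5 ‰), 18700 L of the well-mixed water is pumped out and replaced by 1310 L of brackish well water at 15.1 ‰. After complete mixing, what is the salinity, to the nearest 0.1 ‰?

27.0 ‰

Remaining after removal: 30,500 L at 27.5 ‰ (salt = 838,750)
After addition: salt = 838,750 + 1,310×15.1 = 858,531; volume = 31,810 L
S = 858,531 / 31,810 = 26.9893 ‰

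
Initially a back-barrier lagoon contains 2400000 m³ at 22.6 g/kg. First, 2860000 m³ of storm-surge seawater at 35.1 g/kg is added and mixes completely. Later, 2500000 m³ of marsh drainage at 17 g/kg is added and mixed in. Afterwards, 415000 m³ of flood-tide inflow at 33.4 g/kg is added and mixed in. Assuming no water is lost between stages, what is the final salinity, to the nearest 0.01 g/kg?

By conservation of dissolved salt,
Initial salt = 2,400,000×22.6 = 54,240,000
After stage 1: salt = 54,240,000 + 2,860,000×35.1 = 154,626,000; volume = 5,260,000 m³; S = 29.397 g/kg
After stage 2: salt = 154,626,000 + 2,500,000×17 = 197,126,000; volume = 7,760,000 m³; S = 25.403 g/kg
After stage 3: salt = 197,126,000 + 415,000×33.4 = 210,987,000; volume = 8,175,000 m³
S = 210,987,000 / 8,175,000 = 25.8088 g/kg

25.81 g/kg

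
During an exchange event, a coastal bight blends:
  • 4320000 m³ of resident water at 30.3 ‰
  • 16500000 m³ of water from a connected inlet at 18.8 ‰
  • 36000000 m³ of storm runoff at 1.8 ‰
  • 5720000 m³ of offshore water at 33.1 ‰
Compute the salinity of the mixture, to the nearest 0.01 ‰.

11.12 ‰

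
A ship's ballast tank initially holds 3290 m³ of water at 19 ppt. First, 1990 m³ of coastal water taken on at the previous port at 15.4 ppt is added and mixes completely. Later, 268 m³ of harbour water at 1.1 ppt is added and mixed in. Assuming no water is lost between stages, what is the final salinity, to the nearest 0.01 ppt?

Mass of salt is conserved:
Initial salt = 3,290×19 = 62,510
After stage 1: salt = 62,510 + 1,990×15.4 = 93,156; volume = 5,280 m³; S = 17.643 ppt
After stage 2: salt = 93,156 + 268×1.1 = 93,450.8; volume = 5,548 m³
S = 93,450.8 / 5,548 = 16.8441 ppt

16.84 ppt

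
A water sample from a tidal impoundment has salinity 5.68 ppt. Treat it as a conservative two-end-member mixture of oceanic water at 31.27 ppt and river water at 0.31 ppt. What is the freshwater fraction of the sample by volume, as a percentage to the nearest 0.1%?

82.7%

Let f be the freshwater fraction. Salt balance per unit volume:
f×0.31 + (1−f)×31.27 = 5.68
f = (31.27 − 5.68) / (31.27 − 0.31) = 25.59/30.96 = 0.8266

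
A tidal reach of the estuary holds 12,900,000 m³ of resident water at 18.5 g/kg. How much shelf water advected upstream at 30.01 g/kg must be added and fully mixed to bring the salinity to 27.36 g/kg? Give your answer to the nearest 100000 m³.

43100000 m³

Salt balance: 12,900,000×18.5 + V×30.01 = (12,900,000+V)×27.36
238,650,000 + 30.01V = 352,944,000 + 27.36V
114,294,000 = 2.65V
V = 43,129,811.32 m³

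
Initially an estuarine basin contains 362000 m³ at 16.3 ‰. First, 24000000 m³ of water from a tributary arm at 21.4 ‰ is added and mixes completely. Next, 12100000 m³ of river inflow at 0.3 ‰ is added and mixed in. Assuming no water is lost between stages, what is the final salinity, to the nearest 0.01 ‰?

Mass of salt is conserved:
Initial salt = 362,000×16.3 = 5,900,600
After stage 1: salt = 5,900,600 + 24,000,000×21.4 = 519,500,600; volume = 24,362,000 m³; S = 21.324 ‰
After stage 2: salt = 519,500,600 + 12,100,000×0.3 = 523,130,600; volume = 36,462,000 m³
S = 523,130,600 / 36,462,000 = 14.3473 ‰

14.35 ‰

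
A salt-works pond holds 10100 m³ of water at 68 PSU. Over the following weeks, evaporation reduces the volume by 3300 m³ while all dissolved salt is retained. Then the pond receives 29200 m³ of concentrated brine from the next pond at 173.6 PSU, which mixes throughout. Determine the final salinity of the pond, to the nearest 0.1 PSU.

After evaporation: salt = 10,100×68 = 686,800; volume = 10,100 − 3,300 = 6,800 m³
After mixing: salt = 686,800 + 29,200×173.6 = 5,755,920; volume = 6,800 + 29,200 = 36,000 m³
S = 5,755,920 / 36,000 = 159.8867 PSU

159.9 PSU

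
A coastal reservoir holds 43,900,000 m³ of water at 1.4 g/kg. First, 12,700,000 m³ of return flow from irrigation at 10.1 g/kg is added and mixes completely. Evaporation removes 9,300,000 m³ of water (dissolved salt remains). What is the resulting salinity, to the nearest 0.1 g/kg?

After mixing: salt = 43,900,000×1.4 + 12,700,000×10.1 = 189,730,000; volume = 56,600,000 m³
After evaporation: salt unchanged = 189,730,000; volume = 56,600,000 − 9,300,000 = 47,300,000 m³
S = 189,730,000 / 47,300,000 = 4.0112 g/kg

4.0 g/kg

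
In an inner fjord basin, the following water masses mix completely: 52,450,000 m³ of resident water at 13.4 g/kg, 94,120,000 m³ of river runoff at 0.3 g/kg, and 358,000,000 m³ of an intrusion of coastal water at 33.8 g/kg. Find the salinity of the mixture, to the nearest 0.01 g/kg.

By conservation of dissolved salt,
salt = 52,450,000×13.4 + 94,120,000×0.3 + 358,000,000×33.8 = 702,830,000 + 28,236,000 + 12,100,400,000 = 12,831,466,000
volume = 52,450,000 + 94,120,000 + 358,000,000 = 504,570,000 m³
S = 12,831,466,000 / 504,570,000 = 25.4305 g/kg

25.43 g/kg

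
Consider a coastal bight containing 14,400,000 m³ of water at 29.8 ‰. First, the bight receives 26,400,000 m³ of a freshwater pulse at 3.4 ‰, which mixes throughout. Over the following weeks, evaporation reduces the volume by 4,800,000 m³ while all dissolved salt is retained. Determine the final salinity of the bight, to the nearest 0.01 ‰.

After mixing: salt = 14,400,000×29.8 + 26,400,000×3.4 = 518,880,000; volume = 40,800,000 m³
After evaporation: salt unchanged = 518,880,000; volume = 40,800,000 − 4,800,000 = 36,000,000 m³
S = 518,880,000 / 36,000,000 = 14.4133 ‰

14.41 ‰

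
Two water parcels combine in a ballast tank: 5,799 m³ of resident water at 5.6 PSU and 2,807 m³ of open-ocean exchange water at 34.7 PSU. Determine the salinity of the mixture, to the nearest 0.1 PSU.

Salt balance:
salt = 5,799×5.6 + 2,807×34.7 = 32,474.4 + 97,402.9 = 129,877.3
volume = 5,799 + 2,807 = 8,606 m³
S = 129,877.3 / 8,606 = 15.091 PSU

15.1 PSU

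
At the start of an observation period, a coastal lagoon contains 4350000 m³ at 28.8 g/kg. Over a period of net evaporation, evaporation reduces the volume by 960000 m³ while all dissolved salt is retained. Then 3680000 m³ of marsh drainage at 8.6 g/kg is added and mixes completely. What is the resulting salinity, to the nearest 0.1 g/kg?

After evaporation: salt = 4,350,000×28.8 = 125,280,000; volume = 4,350,000 − 960,000 = 3,390,000 m³
After mixing: salt = 125,280,000 + 3,680,000×8.6 = 156,928,000; volume = 3,390,000 + 3,680,000 = 7,070,000 m³
S = 156,928,000 / 7,070,000 = 22.1963 g/kg

22.2 g/kg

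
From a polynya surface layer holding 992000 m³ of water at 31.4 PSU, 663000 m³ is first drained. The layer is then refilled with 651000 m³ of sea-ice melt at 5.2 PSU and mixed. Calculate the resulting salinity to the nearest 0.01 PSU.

Remaining after removal: 329,000 m³ at 31.4 PSU (salt = 10,330,600)
After addition: salt = 10,330,600 + 651,000×5.2 = 13,715,800; volume = 980,000 m³
S = 13,715,800 / 980,000 = 13.9957 PSU

14.00 PSU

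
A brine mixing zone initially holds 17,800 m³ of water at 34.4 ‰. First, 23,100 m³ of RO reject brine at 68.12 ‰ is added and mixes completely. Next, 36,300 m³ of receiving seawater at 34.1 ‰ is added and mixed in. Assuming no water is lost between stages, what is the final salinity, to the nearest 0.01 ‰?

Total salt / total volume:
Initial salt = 17,800×34.4 = 612,320
After stage 1: salt = 612,320 + 23,100×68.12 = 2,185,892; volume = 40,900 m³; S = 53.445 ‰
After stage 2: salt = 2,185,892 + 36,300×34.1 = 3,423,722; volume = 77,200 m³
S = 3,423,722 / 77,200 = 44.3487 ‰

44.35 ‰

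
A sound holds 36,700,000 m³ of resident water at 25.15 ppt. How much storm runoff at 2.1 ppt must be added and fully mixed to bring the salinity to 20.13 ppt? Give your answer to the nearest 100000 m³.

Salt balance: 36,700,000×25.15 + V×2.1 = (36,700,000+V)×20.13
923,005,000 + 2.1V = 738,771,000 + 20.13V
184,234,000 = 18.03V
V = 10,218,191.9 m³

10200000 m³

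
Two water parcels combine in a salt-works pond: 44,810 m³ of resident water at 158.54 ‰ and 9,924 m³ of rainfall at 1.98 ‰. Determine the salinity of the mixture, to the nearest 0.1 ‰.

By conservation of dissolved salt,
salt = 44,810×158.54 + 9,924×1.98 = 7,104,177.4 + 19,649.52 = 7,123,826.92
volume = 44,810 + 9,924 = 54,734 m³
S = 7,123,826.92 / 54,734 = 130.154 ‰

130.2 ‰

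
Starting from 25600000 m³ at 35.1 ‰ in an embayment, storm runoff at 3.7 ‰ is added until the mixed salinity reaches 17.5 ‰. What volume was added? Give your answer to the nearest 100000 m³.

Salt balance: 25,600,000×35.1 + V×3.7 = (25,600,000+V)×17.5
898,560,000 + 3.7V = 448,000,000 + 17.5V
450,560,000 = 13.8V
V = 32,649,275.36 m³

32600000 m³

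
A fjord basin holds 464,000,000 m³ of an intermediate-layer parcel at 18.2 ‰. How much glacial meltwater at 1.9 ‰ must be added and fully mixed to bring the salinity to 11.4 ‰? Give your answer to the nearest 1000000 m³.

Salt balance: 464,000,000×18.2 + V×1.9 = (464,000,000+V)×11.4
8,444,800,000 + 1.9V = 5,289,600,000 + 11.4V
3,155,200,000 = 9.5V
V = 332,126,315.79 m³

332000000 m³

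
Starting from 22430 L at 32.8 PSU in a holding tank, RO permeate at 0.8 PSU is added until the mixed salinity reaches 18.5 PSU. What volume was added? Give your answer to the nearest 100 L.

Salt balance: 22,430×32.8 + V×0.8 = (22,430+V)×18.5
735,704 + 0.8V = 414,955 + 18.5V
320,749 = 17.7V
V = 18,121.41 L

18100 L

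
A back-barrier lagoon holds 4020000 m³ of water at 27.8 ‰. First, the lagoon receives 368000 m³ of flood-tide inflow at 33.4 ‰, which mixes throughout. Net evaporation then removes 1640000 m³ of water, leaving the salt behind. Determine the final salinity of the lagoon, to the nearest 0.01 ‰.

After mixing: salt = 4,020,000×27.8 + 368,000×33.4 = 124,047,200; volume = 4,388,000 m³
After evaporation: salt unchanged = 124,047,200; volume = 4,388,000 − 1,640,000 = 2,748,000 m³
S = 124,047,200 / 2,748,000 = 45.1409 ‰

45.14 ‰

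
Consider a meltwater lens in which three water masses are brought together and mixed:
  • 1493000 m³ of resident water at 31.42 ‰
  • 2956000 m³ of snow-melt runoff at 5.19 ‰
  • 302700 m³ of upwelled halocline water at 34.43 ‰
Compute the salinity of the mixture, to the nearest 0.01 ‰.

Total salt / total volume:
salt = 1,493,000×31.42 + 2,956,000×5.19 + 302,700×34.43 = 46,910,060 + 15,341,640 + 10,421,961 = 72,673,661
volume = 1,493,000 + 2,956,000 + 302,700 = 4,751,700 m³
S = 72,673,661 / 4,751,700 = 15.2942 ‰

15.29 ‰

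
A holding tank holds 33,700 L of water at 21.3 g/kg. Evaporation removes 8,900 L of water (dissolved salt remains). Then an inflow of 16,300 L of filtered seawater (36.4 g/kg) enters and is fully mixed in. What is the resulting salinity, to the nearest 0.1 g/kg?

31.9 g/kg

After evaporation: salt = 33,700×21.3 = 717,810; volume = 33,700 − 8,900 = 24,800 L
After mixing: salt = 717,810 + 16,300×36.4 = 1,311,130; volume = 24,800 + 16,300 = 41,100 L
S = 1,311,130 / 41,100 = 31.901 g/kg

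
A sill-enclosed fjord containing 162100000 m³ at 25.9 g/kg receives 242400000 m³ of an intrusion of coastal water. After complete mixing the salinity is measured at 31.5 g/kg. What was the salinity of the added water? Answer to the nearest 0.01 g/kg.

Salt balance: 162,100,000×25.9 + 242,400,000×S = 404,500,000×31.5
4,198,390,000 + 242,400,000·S = 12,741,750,000
S = (12,741,750,000 − 4,198,390,000) / 242,400,000 = 35.2449 g/kg

35.24 g/kg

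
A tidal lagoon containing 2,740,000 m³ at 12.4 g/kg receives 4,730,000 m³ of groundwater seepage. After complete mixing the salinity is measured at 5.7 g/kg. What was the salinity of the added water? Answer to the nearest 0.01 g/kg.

1.82 g/kg

Salt balance: 2,740,000×12.4 + 4,730,000×S = 7,470,000×5.7
33,976,000 + 4,730,000·S = 42,579,000
S = (42,579,000 − 33,976,000) / 4,730,000 = 1.8188 g/kg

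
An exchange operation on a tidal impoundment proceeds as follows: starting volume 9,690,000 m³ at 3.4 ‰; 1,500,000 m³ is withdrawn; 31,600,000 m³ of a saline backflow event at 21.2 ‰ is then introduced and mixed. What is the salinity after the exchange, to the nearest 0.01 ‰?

Remaining after removal: 8,190,000 m³ at 3.4 ‰ (salt = 27,846,000)
After addition: salt = 27,846,000 + 31,600,000×21.2 = 697,766,000; volume = 39,790,000 m³
S = 697,766,000 / 39,790,000 = 17.5362 ‰

17.54 ‰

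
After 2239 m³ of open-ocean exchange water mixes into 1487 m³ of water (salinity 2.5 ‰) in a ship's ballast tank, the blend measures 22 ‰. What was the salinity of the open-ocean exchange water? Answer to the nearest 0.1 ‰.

35.0 ‰

Salt balance: 1,487×2.5 + 2,239×S = 3,726×22
3,717.5 + 2,239·S = 81,972
S = (81,972 − 3,717.5) / 2,239 = 34.9506 ‰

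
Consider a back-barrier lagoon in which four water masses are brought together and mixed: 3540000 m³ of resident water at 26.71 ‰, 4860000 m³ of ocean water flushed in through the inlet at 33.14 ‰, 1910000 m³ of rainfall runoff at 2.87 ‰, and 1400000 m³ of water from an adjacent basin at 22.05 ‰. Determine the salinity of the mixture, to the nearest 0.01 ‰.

Salt balance:
salt = 3,540,000×26.71 + 4,860,000×33.14 + 1,910,000×2.87 + 1,400,000×22.05 = 94,553,400 + 161,060,400 + 5,481,700 + 30,870,000 = 291,965,500
volume = 3,540,000 + 4,860,000 + 1,910,000 + 1,400,000 = 11,710,000 m³
S = 291,965,500 / 11,710,000 = 24.933 ‰

24.93 ‰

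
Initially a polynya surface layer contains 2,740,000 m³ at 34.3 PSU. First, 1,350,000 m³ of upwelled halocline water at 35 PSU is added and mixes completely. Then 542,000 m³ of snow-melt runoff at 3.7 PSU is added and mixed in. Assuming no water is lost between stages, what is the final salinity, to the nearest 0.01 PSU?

30.92 PSU

Conserving salt mass:
Initial salt = 2,740,000×34.3 = 93,982,000
After stage 1: salt = 93,982,000 + 1,350,000×35 = 141,232,000; volume = 4,090,000 m³; S = 34.531 PSU
After stage 2: salt = 141,232,000 + 542,000×3.7 = 143,237,400; volume = 4,632,000 m³
S = 143,237,400 / 4,632,000 = 30.9234 PSU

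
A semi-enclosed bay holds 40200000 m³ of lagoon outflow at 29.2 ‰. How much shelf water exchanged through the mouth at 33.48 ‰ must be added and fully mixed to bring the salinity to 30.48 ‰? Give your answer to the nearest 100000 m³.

17200000 m³

Salt balance: 40,200,000×29.2 + V×33.48 = (40,200,000+V)×30.48
1,173,840,000 + 33.48V = 1,225,296,000 + 30.48V
51,456,000 = 3V
V = 17,152,000 m³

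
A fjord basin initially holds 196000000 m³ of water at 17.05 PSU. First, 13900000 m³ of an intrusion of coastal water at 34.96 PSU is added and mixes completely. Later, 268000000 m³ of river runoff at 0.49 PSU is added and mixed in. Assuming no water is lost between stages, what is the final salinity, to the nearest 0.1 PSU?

8.3 PSU

By conservation of dissolved salt,
Initial salt = 196,000,000×17.05 = 3,341,800,000
After stage 1: salt = 3,341,800,000 + 13,900,000×34.96 = 3,827,744,000; volume = 209,900,000 m³; S = 18.236 PSU
After stage 2: salt = 3,827,744,000 + 268,000,000×0.49 = 3,959,064,000; volume = 477,900,000 m³
S = 3,959,064,000 / 477,900,000 = 8.2843 PSU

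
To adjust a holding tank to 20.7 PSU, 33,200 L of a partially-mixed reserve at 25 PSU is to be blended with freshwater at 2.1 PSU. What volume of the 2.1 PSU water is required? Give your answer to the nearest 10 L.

Salt balance: 33,200×25 + V×2.1 = (33,200+V)×20.7
830,000 + 2.1V = 687,240 + 20.7V
142,760 = 18.6V
V = 7,675.27 L

7680 L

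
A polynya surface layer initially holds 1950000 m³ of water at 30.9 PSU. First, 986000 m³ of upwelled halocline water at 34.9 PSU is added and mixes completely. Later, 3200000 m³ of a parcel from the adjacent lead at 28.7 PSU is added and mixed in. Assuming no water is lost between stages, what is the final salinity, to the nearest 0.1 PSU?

30.4 PSU

Total salt / total volume:
Initial salt = 1,950,000×30.9 = 60,255,000
After stage 1: salt = 60,255,000 + 986,000×34.9 = 94,666,400; volume = 2,936,000 m³; S = 32.243 PSU
After stage 2: salt = 94,666,400 + 3,200,000×28.7 = 186,506,400; volume = 6,136,000 m³
S = 186,506,400 / 6,136,000 = 30.3954 PSU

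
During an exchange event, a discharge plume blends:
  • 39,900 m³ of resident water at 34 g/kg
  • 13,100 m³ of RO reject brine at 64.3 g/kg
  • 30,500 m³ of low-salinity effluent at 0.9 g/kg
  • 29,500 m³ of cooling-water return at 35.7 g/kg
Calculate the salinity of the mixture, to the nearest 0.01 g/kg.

By conservation of dissolved salt,
salt = 39,900×34 + 13,100×64.3 + 30,500×0.9 + 29,500×35.7 = 1,356,600 + 842,330 + 27,450 + 1,053,150 = 3,279,530
volume = 39,900 + 13,100 + 30,500 + 29,500 = 113,000 m³
S = 3,279,530 / 113,000 = 29.0224 g/kg

29.02 g/kg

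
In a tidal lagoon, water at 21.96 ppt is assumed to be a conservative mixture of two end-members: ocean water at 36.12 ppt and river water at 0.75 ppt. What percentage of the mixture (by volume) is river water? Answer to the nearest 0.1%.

40.0%

Let f be the freshwater fraction. Salt balance per unit volume:
f×0.75 + (1−f)×36.12 = 21.96
f = (36.12 − 21.96) / (36.12 − 0.75) = 14.16/35.37 = 0.4003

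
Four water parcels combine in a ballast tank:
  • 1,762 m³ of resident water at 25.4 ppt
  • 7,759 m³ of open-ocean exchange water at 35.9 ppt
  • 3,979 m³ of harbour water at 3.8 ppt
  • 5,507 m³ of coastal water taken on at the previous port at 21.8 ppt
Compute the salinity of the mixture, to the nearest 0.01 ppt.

24.12 ppt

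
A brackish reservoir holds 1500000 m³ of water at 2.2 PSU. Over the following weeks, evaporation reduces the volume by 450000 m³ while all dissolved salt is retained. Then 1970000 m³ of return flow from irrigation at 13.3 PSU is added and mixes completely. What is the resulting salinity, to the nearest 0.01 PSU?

9.77 PSU

After evaporation: salt = 1,500,000×2.2 = 3,300,000; volume = 1,500,000 − 450,000 = 1,050,000 m³
After mixing: salt = 3,300,000 + 1,970,000×13.3 = 29,501,000; volume = 1,050,000 + 1,970,000 = 3,020,000 m³
S = 29,501,000 / 3,020,000 = 9.7685 PSU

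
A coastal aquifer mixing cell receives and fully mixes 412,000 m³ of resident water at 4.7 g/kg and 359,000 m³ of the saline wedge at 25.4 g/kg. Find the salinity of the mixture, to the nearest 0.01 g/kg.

14.34 g/kg

Total salt / total volume:
salt = 412,000×4.7 + 359,000×25.4 = 1,936,400 + 9,118,600 = 11,055,000
volume = 412,000 + 359,000 = 771,000 m³
S = 11,055,000 / 771,000 = 14.3385 g/kg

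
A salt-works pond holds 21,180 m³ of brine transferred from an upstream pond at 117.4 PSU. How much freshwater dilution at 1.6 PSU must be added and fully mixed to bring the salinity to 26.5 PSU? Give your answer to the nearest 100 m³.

77300 m³

Salt balance: 21,180×117.4 + V×1.6 = (21,180+V)×26.5
2,486,532 + 1.6V = 561,270 + 26.5V
1,925,262 = 24.9V
V = 77,319.76 m³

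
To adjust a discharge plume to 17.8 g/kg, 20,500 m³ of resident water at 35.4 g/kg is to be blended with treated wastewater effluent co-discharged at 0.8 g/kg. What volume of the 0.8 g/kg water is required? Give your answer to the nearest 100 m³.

21200 m³

Salt balance: 20,500×35.4 + V×0.8 = (20,500+V)×17.8
725,700 + 0.8V = 364,900 + 17.8V
360,800 = 17V
V = 21,223.53 m³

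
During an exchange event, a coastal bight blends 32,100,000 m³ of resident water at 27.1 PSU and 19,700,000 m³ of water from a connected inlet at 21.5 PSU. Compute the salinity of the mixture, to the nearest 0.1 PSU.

25.0 PSU

Conserving salt mass:
salt = 32,100,000×27.1 + 19,700,000×21.5 = 869,910,000 + 423,550,000 = 1,293,460,000
volume = 32,100,000 + 19,700,000 = 51,800,000 m³
S = 1,293,460,000 / 51,800,000 = 24.97 PSU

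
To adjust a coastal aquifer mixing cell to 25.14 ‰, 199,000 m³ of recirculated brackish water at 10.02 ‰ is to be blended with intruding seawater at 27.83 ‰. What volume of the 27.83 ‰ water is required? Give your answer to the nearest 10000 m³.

Salt balance: 199,000×10.02 + V×27.83 = (199,000+V)×25.14
1,993,980 + 27.83V = 5,002,860 + 25.14V
3,008,880 = 2.69V
V = 1,118,542.75 m³

1120000 m³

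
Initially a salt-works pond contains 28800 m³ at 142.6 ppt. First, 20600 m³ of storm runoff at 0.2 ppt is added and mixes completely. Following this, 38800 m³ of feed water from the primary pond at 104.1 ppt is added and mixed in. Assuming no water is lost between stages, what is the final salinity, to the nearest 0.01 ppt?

Total salt / total volume:
Initial salt = 28,800×142.6 = 4,106,880
After stage 1: salt = 4,106,880 + 20,600×0.2 = 4,111,000; volume = 49,400 m³; S = 83.219 ppt
After stage 2: salt = 4,111,000 + 38,800×104.1 = 8,150,080; volume = 88,200 m³
S = 8,150,080 / 88,200 = 92.4045 ppt

92.40 ppt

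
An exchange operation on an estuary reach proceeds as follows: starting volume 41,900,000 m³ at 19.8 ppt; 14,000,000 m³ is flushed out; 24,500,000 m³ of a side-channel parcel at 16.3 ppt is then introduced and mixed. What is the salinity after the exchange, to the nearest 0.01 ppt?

18.16 ppt

Remaining after removal: 27,900,000 m³ at 19.8 ppt (salt = 552,420,000)
After addition: salt = 552,420,000 + 24,500,000×16.3 = 951,770,000; volume = 52,400,000 m³
S = 951,770,000 / 52,400,000 = 18.1635 ppt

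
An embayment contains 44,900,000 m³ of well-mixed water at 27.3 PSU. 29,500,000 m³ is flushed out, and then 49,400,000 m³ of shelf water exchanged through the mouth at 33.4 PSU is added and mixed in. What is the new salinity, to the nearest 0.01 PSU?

31.95 PSU

Remaining after removal: 15,400,000 m³ at 27.3 PSU (salt = 420,420,000)
After addition: salt = 420,420,000 + 49,400,000×33.4 = 2,070,380,000; volume = 64,800,000 m³
S = 2,070,380,000 / 64,800,000 = 31.9503 PSU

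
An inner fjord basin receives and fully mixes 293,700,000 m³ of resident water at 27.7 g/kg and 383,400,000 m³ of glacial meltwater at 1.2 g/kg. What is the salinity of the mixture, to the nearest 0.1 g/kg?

12.7 g/kg

Mass of salt is conserved:
salt = 293,700,000×27.7 + 383,400,000×1.2 = 8,135,490,000 + 460,080,000 = 8,595,570,000
volume = 293,700,000 + 383,400,000 = 677,100,000 m³
S = 8,595,570,000 / 677,100,000 = 12.695 g/kg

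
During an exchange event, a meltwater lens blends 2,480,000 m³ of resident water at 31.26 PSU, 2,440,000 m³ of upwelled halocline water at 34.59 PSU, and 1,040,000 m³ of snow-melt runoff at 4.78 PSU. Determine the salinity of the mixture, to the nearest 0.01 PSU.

28.00 PSU

Conserving salt mass:
salt = 2,480,000×31.26 + 2,440,000×34.59 + 1,040,000×4.78 = 77,524,800 + 84,399,600 + 4,971,200 = 166,895,600
volume = 2,480,000 + 2,440,000 + 1,040,000 = 5,960,000 m³
S = 166,895,600 / 5,960,000 = 28.0026 PSU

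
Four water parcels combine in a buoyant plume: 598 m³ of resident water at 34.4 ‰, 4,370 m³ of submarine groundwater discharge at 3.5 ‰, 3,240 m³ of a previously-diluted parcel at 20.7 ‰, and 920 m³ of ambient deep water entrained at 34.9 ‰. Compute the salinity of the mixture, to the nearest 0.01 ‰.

By conservation of dissolved salt,
salt = 598×34.4 + 4,370×3.5 + 3,240×20.7 + 920×34.9 = 20,571.2 + 15,295 + 67,068 + 32,108 = 135,042.2
volume = 598 + 4,370 + 3,240 + 920 = 9,128 m³
S = 135,042.2 / 9,128 = 14.7943 ‰

14.79 ‰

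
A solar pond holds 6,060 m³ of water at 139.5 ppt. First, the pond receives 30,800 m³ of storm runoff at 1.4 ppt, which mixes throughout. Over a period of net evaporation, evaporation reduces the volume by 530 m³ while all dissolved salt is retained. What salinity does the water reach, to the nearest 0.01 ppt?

24.46 ppt

After mixing: salt = 6,060×139.5 + 30,800×1.4 = 888,490; volume = 36,860 m³
After evaporation: salt unchanged = 888,490; volume = 36,860 − 530 = 36,330 m³
S = 888,490 / 36,330 = 24.4561 ppt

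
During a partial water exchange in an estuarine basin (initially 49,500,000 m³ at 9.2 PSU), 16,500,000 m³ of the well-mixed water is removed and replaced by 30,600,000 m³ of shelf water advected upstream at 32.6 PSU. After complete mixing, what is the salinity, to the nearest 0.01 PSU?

Remaining after removal: 33,000,000 m³ at 9.2 PSU (salt = 303,600,000)
After addition: salt = 303,600,000 + 30,600,000×32.6 = 1,301,160,000; volume = 63,600,000 m³
S = 1,301,160,000 / 63,600,000 = 20.4585 PSU

20.46 PSU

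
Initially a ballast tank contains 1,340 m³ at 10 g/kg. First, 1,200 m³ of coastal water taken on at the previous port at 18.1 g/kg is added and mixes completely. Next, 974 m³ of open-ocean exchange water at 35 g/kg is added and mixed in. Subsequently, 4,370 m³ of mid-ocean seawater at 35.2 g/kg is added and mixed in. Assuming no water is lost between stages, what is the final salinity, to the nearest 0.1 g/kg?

28.3 g/kg

Total salt / total volume:
Initial salt = 1,340×10 = 13,400
After stage 1: salt = 13,400 + 1,200×18.1 = 35,120; volume = 2,540 m³; S = 13.827 g/kg
After stage 2: salt = 35,120 + 974×35 = 69,210; volume = 3,514 m³; S = 19.696 g/kg
After stage 3: salt = 69,210 + 4,370×35.2 = 223,034; volume = 7,884 m³
S = 223,034 / 7,884 = 28.2894 g/kg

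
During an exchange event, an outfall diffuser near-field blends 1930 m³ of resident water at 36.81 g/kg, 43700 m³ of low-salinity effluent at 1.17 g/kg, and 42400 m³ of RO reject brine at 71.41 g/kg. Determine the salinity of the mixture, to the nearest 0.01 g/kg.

Salt balance:
salt = 1,930×36.81 + 43,700×1.17 + 42,400×71.41 = 71,043.3 + 51,129 + 3,027,784 = 3,149,956.3
volume = 1,930 + 43,700 + 42,400 = 88,030 m³
S = 3,149,956.3 / 88,030 = 35.7828 g/kg

35.78 g/kg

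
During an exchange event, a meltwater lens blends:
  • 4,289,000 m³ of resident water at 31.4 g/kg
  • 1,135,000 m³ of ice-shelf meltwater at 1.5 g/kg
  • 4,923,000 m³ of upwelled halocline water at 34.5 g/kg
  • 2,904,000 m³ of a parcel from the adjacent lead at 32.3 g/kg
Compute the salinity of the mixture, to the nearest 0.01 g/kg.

Weighted by volume,
salt = 4,289,000×31.4 + 1,135,000×1.5 + 4,923,000×34.5 + 2,904,000×32.3 = 134,674,600 + 1,702,500 + 169,843,500 + 93,799,200 = 400,019,800
volume = 4,289,000 + 1,135,000 + 4,923,000 + 2,904,000 = 13,251,000 m³
S = 400,019,800 / 13,251,000 = 30.1879 g/kg

30.19 g/kg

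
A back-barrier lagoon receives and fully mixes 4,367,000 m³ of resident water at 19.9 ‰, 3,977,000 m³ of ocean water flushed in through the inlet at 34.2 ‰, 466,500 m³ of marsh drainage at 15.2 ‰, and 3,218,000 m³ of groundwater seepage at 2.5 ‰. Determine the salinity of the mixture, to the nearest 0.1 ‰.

19.8 ‰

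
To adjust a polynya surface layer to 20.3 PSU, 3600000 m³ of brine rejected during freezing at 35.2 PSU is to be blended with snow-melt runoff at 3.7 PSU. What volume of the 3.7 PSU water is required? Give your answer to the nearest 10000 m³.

Salt balance: 3,600,000×35.2 + V×3.7 = (3,600,000+V)×20.3
126,720,000 + 3.7V = 73,080,000 + 20.3V
53,640,000 = 16.6V
V = 3,231,325.3 m³

3230000 m³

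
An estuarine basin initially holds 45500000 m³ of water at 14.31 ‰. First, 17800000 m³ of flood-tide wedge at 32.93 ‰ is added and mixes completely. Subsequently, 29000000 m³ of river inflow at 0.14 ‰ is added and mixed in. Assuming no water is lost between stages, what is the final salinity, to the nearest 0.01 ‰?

13.45 ‰

Mass of salt is conserved:
Initial salt = 45,500,000×14.31 = 651,105,000
After stage 1: salt = 651,105,000 + 17,800,000×32.93 = 1,237,259,000; volume = 63,300,000 m³; S = 19.546 ‰
After stage 2: salt = 1,237,259,000 + 29,000,000×0.14 = 1,241,319,000; volume = 92,300,000 m³
S = 1,241,319,000 / 92,300,000 = 13.4487 ‰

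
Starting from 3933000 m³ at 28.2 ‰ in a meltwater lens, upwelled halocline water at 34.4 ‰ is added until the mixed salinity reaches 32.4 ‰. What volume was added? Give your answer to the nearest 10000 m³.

8260000 m³

Salt balance: 3,933,000×28.2 + V×34.4 = (3,933,000+V)×32.4
110,910,600 + 34.4V = 127,429,200 + 32.4V
16,518,600 = 2V
V = 8,259,300 m³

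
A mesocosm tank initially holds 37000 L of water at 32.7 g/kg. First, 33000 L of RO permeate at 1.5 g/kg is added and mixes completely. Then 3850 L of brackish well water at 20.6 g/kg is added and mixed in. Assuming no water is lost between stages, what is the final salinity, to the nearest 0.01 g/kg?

18.13 g/kg

By conservation of dissolved salt,
Initial salt = 37,000×32.7 = 1,209,900
After stage 1: salt = 1,209,900 + 33,000×1.5 = 1,259,400; volume = 70,000 L; S = 17.991 g/kg
After stage 2: salt = 1,259,400 + 3,850×20.6 = 1,338,710; volume = 73,850 L
S = 1,338,710 / 73,850 = 18.1274 g/kg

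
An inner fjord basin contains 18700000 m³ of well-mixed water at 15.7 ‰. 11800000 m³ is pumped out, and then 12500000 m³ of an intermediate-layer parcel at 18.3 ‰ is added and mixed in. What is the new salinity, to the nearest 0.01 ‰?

17.38 ‰

Remaining after removal: 6,900,000 m³ at 15.7 ‰ (salt = 108,330,000)
After addition: salt = 108,330,000 + 12,500,000×18.3 = 337,080,000; volume = 19,400,000 m³
S = 337,080,000 / 19,400,000 = 17.3753 ‰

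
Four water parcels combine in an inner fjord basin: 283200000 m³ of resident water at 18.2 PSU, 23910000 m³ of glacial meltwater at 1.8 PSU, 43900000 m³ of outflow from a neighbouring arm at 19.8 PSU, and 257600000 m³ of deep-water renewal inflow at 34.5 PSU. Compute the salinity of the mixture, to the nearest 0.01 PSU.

Conserving salt mass:
salt = 283,200,000×18.2 + 23,910,000×1.8 + 43,900,000×19.8 + 257,600,000×34.5 = 5,154,240,000 + 43,038,000 + 869,220,000 + 8,887,200,000 = 14,953,698,000
volume = 283,200,000 + 23,910,000 + 43,900,000 + 257,600,000 = 608,610,000 m³
S = 14,953,698,000 / 608,610,000 = 24.5702 PSU

24.57 PSU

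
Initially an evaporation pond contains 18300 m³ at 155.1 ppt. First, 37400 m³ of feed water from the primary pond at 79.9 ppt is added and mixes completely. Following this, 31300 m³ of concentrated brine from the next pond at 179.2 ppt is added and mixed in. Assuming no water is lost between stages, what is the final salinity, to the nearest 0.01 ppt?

Mass of salt is conserved:
Initial salt = 18,300×155.1 = 2,838,330
After stage 1: salt = 2,838,330 + 37,400×79.9 = 5,826,590; volume = 55,700 m³; S = 104.607 ppt
After stage 2: salt = 5,826,590 + 31,300×179.2 = 11,435,550; volume = 87,000 m³
S = 11,435,550 / 87,000 = 131.4431 ppt

131.44 ppt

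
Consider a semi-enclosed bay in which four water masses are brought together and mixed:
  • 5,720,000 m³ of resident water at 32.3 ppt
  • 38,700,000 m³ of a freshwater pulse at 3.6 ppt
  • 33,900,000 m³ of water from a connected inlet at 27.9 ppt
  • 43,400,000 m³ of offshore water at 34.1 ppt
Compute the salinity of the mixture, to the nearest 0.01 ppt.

22.59 ppt

Mass of salt is conserved:
salt = 5,720,000×32.3 + 38,700,000×3.6 + 33,900,000×27.9 + 43,400,000×34.1 = 184,756,000 + 139,320,000 + 945,810,000 + 1,479,940,000 = 2,749,826,000
volume = 5,720,000 + 38,700,000 + 33,900,000 + 43,400,000 = 121,720,000 m³
S = 2,749,826,000 / 121,720,000 = 22.5914 ppt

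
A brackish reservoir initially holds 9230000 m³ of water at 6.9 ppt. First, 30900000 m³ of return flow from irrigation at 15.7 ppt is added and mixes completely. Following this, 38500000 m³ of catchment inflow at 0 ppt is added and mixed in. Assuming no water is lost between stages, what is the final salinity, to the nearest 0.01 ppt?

Total salt / total volume:
Initial salt = 9,230,000×6.9 = 63,687,000
After stage 1: salt = 63,687,000 + 30,900,000×15.7 = 548,817,000; volume = 40,130,000 m³; S = 13.676 ppt
After stage 2: salt = 548,817,000 + 38,500,000×0 = 548,817,000; volume = 78,630,000 m³
S = 548,817,000 / 78,630,000 = 6.9797 ppt

6.98 ppt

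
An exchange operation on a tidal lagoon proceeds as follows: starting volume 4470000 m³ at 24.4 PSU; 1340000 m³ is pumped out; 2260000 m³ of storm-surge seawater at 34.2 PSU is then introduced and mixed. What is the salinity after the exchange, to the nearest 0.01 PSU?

28.51 PSU

Remaining after removal: 3,130,000 m³ at 24.4 PSU (salt = 76,372,000)
After addition: salt = 76,372,000 + 2,260,000×34.2 = 153,664,000; volume = 5,390,000 m³
S = 153,664,000 / 5,390,000 = 28.5091 PSU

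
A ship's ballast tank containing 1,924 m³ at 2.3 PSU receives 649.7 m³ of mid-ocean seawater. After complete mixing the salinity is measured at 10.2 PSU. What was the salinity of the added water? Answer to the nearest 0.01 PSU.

33.59 PSU

Salt balance: 1,924×2.3 + 649.7×S = 2,573.7×10.2
4,425.2 + 649.7·S = 26,251.74
S = (26,251.74 − 4,425.2) / 649.7 = 33.5948 PSU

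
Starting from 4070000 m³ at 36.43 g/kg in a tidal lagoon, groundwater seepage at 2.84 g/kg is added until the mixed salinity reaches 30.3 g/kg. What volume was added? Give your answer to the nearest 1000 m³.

909000 m³

Salt balance: 4,070,000×36.43 + V×2.84 = (4,070,000+V)×30.3
148,270,100 + 2.84V = 123,321,000 + 30.3V
24,949,100 = 27.46V
V = 908,561.54 m³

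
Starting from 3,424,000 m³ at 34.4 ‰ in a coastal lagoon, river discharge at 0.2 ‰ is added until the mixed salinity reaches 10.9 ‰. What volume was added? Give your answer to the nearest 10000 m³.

Salt balance: 3,424,000×34.4 + V×0.2 = (3,424,000+V)×10.9
117,785,600 + 0.2V = 37,321,600 + 10.9V
80,464,000 = 10.7V
V = 7,520,000 m³

7520000 m³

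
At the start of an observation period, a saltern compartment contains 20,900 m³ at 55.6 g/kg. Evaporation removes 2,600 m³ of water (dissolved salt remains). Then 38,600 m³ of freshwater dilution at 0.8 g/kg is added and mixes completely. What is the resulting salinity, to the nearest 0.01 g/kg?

20.97 g/kg

After evaporation: salt = 20,900×55.6 = 1,162,040; volume = 20,900 − 2,600 = 18,300 m³
After mixing: salt = 1,162,040 + 38,600×0.8 = 1,192,920; volume = 18,300 + 38,600 = 56,900 m³
S = 1,192,920 / 56,900 = 20.9652 g/kg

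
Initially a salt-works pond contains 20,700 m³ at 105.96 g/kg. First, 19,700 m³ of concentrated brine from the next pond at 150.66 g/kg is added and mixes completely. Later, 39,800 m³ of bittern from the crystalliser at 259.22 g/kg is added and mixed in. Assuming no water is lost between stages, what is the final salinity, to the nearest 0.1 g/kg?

193.0 g/kg

Conserving salt mass:
Initial salt = 20,700×105.96 = 2,193,372
After stage 1: salt = 2,193,372 + 19,700×150.66 = 5,161,374; volume = 40,400 m³; S = 127.757 g/kg
After stage 2: salt = 5,161,374 + 39,800×259.22 = 15,478,330; volume = 80,200 m³
S = 15,478,330 / 80,200 = 192.9966 g/kg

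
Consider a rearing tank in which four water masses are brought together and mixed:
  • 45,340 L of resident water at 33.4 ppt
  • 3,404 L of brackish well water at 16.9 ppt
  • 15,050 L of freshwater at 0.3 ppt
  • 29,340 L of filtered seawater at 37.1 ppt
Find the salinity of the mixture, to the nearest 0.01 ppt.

Salt balance:
salt = 45,340×33.4 + 3,404×16.9 + 15,050×0.3 + 29,340×37.1 = 1,514,356 + 57,527.6 + 4,515 + 1,088,514 = 2,664,912.6
volume = 45,340 + 3,404 + 15,050 + 29,340 = 93,134 L
S = 2,664,912.6 / 93,134 = 28.6137 ppt

28.61 ppt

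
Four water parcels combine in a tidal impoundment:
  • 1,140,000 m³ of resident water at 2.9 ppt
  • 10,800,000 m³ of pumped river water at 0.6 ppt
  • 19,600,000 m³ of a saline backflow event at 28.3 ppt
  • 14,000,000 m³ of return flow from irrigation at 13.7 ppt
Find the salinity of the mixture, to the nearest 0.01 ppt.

Weighted by volume,
salt = 1,140,000×2.9 + 10,800,000×0.6 + 19,600,000×28.3 + 14,000,000×13.7 = 3,306,000 + 6,480,000 + 554,680,000 + 191,800,000 = 756,266,000
volume = 1,140,000 + 10,800,000 + 19,600,000 + 14,000,000 = 45,540,000 m³
S = 756,266,000 / 45,540,000 = 16.6066 ppt

16.61 ppt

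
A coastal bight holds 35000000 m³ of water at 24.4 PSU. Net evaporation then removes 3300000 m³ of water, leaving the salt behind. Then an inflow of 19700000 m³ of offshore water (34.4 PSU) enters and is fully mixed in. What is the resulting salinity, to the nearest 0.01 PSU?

29.80 PSU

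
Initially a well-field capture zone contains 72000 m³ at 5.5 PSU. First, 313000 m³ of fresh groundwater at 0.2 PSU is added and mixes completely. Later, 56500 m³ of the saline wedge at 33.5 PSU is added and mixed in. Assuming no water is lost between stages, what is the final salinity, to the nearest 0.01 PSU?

5.33 PSU

Conserving salt mass:
Initial salt = 72,000×5.5 = 396,000
After stage 1: salt = 396,000 + 313,000×0.2 = 458,600; volume = 385,000 m³; S = 1.191 PSU
After stage 2: salt = 458,600 + 56,500×33.5 = 2,351,350; volume = 441,500 m³
S = 2,351,350 / 441,500 = 5.3258 PSU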